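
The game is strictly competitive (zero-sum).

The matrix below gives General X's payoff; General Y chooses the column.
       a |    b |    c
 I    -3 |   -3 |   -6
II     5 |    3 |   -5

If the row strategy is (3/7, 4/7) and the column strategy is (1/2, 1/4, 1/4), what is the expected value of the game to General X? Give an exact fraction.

Against (1/2, 1/4, 1/4), each row's expected payoff is I: -15/4; II: 2.
Taking the (3/7, 4/7)-weighted average: (3/7)·(-15/4) + (4/7)·(2) = -13/28.

-13/28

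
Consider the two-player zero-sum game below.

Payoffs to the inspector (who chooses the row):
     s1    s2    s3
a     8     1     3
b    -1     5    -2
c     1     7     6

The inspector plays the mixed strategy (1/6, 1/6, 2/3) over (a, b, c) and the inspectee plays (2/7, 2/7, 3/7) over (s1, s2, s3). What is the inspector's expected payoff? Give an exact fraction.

Against (2/7, 2/7, 3/7), each row's expected payoff is a: 27/7; b: 2/7; c: 34/7.
Taking the (1/6, 1/6, 2/3)-weighted average: (1/6)·(27/7) + (1/6)·(2/7) + (2/3)·(34/7) = 55/14.

55/14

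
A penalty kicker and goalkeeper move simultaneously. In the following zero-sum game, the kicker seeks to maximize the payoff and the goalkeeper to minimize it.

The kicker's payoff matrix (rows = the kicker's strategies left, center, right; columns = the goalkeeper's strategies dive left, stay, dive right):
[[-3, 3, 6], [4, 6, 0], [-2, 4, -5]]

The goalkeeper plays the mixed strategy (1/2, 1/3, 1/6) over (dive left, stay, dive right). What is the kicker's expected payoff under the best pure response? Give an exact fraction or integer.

left: (-3)·(1/2) + (3)·(1/3) + (6)·(1/6) = 1/2.
center: (4)·(1/2) + (6)·(1/3) + (0)·(1/6) = 4.
right: (-2)·(1/2) + (4)·(1/3) + (-5)·(1/6) = -1/2.
The best pure response is center with expected payoff 4.

4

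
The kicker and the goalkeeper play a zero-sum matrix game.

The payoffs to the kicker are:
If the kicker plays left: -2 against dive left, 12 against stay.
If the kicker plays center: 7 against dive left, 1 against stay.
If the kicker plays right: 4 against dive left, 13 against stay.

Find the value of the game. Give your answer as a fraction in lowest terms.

Row left is strictly dominated by row right, so the kicker never plays it.
The remaining 2×2 game on (center, right) × (dive left, stay) has no saddle point. Let the kicker play center with probability p; indifference gives 7p + 4(1−p) = p + 13(1−p), so p = 3/5.
Similarly the goalkeeper's optimal q on dive left is 4/5, and the value is 7·(4/5) + (1)·(1/5) = 29/5.

29/5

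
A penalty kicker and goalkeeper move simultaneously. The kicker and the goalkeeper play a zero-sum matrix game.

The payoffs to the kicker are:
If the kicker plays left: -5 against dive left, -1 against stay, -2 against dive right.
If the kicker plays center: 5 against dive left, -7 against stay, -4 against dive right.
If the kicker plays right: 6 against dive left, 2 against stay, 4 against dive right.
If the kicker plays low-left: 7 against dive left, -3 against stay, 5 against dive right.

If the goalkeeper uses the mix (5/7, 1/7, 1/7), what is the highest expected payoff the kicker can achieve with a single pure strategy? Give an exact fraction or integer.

37/7

left: (-5)·(5/7) + (-1)·(1/7) + (-2)·(1/7) = -4.
center: (5)·(5/7) + (-7)·(1/7) + (-4)·(1/7) = 2.
right: (6)·(5/7) + (2)·(1/7) + (4)·(1/7) = 36/7.
low-left: (7)·(5/7) + (-3)·(1/7) + (5)·(1/7) = 37/7.
The best pure response is low-left with expected payoff 37/7.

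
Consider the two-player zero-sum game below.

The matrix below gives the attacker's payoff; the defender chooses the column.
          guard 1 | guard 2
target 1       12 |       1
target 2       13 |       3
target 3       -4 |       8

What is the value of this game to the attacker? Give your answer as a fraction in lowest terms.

58/11

Row target 1 is strictly dominated by row target 2, so the attacker never plays it.
The remaining 2×2 game on (target 2, target 3) × (guard 1, guard 2) has no saddle point. Let the attacker play target 2 with probability p; indifference gives 13p − 4(1−p) = 3p + 8(1−p), so p = 6/11.
Similarly the defender's optimal q on guard 1 is 5/22, and the value is 13·(5/22) + (3)·(17/22) = 58/11.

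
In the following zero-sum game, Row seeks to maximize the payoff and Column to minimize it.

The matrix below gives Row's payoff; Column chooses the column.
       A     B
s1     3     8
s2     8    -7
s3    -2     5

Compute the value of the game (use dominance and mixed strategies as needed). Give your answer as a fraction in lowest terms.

17/4

Row s3 is strictly dominated by row s1, so Row never plays it.
The remaining 2×2 game on (s1, s2) × (A, B) has no saddle point. Let Row play s1 with probability p; indifference gives 3p + 8(1−p) = 8p − 7(1−p), so p = 3/4.
Similarly Column's optimal q on A is 3/4, and the value is 3·(3/4) + (8)·(1/4) = 17/4.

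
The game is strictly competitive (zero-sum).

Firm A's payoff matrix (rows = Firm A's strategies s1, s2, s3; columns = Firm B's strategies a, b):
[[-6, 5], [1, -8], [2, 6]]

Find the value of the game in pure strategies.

2

Row minima: -6, -8, 2 → Firm A's maximin is 2.
Column maxima: 2, 6 → Firm B's minimax is 2.
They coincide at (s3, a), so the value is 2.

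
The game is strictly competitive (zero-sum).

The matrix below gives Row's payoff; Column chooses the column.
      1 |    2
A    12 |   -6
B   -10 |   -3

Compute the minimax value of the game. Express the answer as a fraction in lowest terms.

Row minima are -6 and -10, so Row's maximin is -6; column maxima are 12 and -3, so Column's minimax is -3. These differ, so the equilibrium is in mixed strategies.
Let Row play A with probability p. Column is indifferent when 12p − 10(1−p) = −6p − 3(1−p), giving p = 7/25.
Let Column play 1 with probability q. Row is indifferent when 12q − 6(1−q) = −10q − 3(1−q), giving q = 3/25.
The value is 12·(3/25) + (-6)·(22/25) = -96/25.

-96/25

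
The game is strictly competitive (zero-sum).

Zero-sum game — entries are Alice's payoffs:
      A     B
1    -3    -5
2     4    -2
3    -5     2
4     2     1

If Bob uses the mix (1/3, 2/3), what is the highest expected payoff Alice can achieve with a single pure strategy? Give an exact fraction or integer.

4/3

1: (-3)·(1/3) + (-5)·(2/3) = -13/3.
2: (4)·(1/3) + (-2)·(2/3) = 0.
3: (-5)·(1/3) + (2)·(2/3) = -1/3.
4: (2)·(1/3) + (1)·(2/3) = 4/3.
The best pure response is 4 with expected payoff 4/3.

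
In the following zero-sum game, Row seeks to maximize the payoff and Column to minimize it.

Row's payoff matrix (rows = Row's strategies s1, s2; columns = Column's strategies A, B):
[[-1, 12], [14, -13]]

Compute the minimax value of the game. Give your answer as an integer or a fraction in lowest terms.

Row minima are -1 and -13, so Row's maximin is -1; column maxima are 14 and 12, so Column's minimax is 12. These differ, so the equilibrium is in mixed strategies.
Let Row play s1 with probability p. Column is indifferent when −p + 14(1−p) = 12p − 13(1−p), giving p = 27/40.
Let Column play A with probability q. Row is indifferent when −q + 12(1−q) = 14q − 13(1−q), giving q = 5/8.
The value is -1·(5/8) + (12)·(3/8) = 31/8.

31/8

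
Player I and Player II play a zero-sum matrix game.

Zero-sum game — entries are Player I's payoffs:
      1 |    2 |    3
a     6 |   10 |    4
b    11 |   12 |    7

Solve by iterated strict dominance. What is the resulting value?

Row a is strictly dominated by row b (11>6, 12>10, 7>4); eliminate a.
Column 1 is strictly dominated by 3 for Player II (7<11); eliminate 1.
Column 2 is strictly dominated by 3 for Player II (7<12); eliminate 2.
Only (b, 3) remains, with payoff 7.

7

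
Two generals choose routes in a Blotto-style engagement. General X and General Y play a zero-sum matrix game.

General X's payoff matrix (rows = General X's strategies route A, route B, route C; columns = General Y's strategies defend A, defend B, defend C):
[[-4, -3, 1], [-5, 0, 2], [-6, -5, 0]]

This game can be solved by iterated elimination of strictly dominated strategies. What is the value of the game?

-4

Column defend B is strictly dominated by defend A for General Y (-4<-3, -5<0, -6<-5); eliminate defend B.
Column defend C is strictly dominated by defend A for General Y (-4<1, -5<2, -6<0); eliminate defend C.
Row route C is strictly dominated by row route A (-4>-6); eliminate route C.
Row route B is strictly dominated by row route A (-4>-5); eliminate route B.
Only (route A, defend A) remains, with payoff -4.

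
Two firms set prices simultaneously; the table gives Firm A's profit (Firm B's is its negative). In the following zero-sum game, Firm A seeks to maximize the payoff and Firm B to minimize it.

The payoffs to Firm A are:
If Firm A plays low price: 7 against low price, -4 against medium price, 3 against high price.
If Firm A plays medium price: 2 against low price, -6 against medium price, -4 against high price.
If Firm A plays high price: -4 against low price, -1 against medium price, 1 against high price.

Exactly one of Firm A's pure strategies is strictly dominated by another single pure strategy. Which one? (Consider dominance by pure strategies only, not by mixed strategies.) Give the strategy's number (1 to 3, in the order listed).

2

Compare medium price with low price: 7 > 2, -4 > -6, 3 > -4.
So low price strictly dominates medium price for Firm A; medium price is strictly dominated.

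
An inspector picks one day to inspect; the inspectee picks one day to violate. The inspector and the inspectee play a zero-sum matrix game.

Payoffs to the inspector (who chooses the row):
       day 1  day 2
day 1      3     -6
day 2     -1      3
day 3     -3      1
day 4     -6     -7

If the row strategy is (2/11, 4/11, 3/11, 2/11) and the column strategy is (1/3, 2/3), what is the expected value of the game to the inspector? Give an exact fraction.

-41/33

Against (1/3, 2/3), each row's expected payoff is day 1: -3; day 2: 5/3; day 3: -1/3; day 4: -20/3.
Taking the (2/11, 4/11, 3/11, 2/11)-weighted average: (2/11)·(-3) + (4/11)·(5/3) + (3/11)·(-1/3) + (2/11)·(-20/3) = -41/33.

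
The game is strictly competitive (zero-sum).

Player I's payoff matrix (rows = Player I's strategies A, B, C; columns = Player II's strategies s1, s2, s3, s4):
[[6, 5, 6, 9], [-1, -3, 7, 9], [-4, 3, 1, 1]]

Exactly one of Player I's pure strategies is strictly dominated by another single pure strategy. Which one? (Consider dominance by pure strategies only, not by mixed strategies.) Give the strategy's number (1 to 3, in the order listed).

3

Compare C with A: 6 > -4, 5 > 3, 6 > 1, 9 > 1.
So A strictly dominates C for Player I; C is strictly dominated.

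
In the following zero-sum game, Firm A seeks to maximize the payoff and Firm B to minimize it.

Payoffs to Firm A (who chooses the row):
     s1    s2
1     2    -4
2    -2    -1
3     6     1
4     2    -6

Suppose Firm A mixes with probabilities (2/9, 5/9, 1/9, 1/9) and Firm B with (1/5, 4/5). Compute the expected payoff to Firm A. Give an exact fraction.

-14/9

Against (1/5, 4/5), each row's expected payoff is 1: -14/5; 2: -6/5; 3: 2; 4: -22/5.
Taking the (2/9, 5/9, 1/9, 1/9)-weighted average: (2/9)·(-14/5) + (5/9)·(-6/5) + (1/9)·(2) + (1/9)·(-22/5) = -14/9.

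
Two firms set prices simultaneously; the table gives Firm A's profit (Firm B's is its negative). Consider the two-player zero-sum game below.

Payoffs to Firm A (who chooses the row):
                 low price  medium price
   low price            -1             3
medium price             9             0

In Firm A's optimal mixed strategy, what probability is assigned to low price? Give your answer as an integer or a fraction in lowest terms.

Row minima are -1 and 0, so Firm A's maximin is 0; column maxima are 9 and 3, so Firm B's minimax is 3. These differ, so the equilibrium is in mixed strategies.
Let Firm A play low price with probability p. Firm B is indifferent when −p + 9(1−p) = 3p, giving p = 9/13.

9/13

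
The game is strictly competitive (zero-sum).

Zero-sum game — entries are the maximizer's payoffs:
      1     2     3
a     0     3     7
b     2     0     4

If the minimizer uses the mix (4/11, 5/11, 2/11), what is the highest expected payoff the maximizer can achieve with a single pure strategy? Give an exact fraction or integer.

a: (0)·(4/11) + (3)·(5/11) + (7)·(2/11) = 29/11.
b: (2)·(4/11) + (0)·(5/11) + (4)·(2/11) = 16/11.
The best pure response is a with expected payoff 29/11.

29/11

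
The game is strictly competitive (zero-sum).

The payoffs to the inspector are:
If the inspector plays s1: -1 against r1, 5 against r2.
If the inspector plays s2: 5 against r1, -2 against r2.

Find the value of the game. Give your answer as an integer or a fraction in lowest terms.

23/13

Row minima are -1 and -2, so the inspector's maximin is -1; column maxima are 5 and 5, so the inspectee's minimax is 5. These differ, so the equilibrium is in mixed strategies.
Let the inspector play s1 with probability p. The inspectee is indifferent when −p + 5(1−p) = 5p − 2(1−p), giving p = 7/13.
Let the inspectee play r1 with probability q. The inspector is indifferent when −q + 5(1−q) = 5q − 2(1−q), giving q = 7/13.
The value is -1·(7/13) + (5)·(6/13) = 23/13.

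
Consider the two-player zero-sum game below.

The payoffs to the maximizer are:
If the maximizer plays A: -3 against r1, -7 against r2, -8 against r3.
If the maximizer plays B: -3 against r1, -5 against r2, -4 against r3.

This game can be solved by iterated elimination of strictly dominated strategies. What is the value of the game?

Column r1 is strictly dominated by r2 for the minimizer (-7<-3, -5<-3); eliminate r1.
Row A is strictly dominated by row B (-5>-7, -4>-8); eliminate A.
Column r3 is strictly dominated by r2 for the minimizer (-5<-4); eliminate r3.
Only (B, r2) remains, with payoff -5.

-5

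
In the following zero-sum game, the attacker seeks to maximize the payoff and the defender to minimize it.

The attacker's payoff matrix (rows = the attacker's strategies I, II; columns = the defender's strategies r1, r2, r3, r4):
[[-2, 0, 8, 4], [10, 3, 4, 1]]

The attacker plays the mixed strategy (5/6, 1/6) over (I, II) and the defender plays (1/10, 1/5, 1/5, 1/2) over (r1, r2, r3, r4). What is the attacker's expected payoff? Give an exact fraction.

Against (1/10, 1/5, 1/5, 1/2), each row's expected payoff is I: 17/5; II: 29/10.
Taking the (5/6, 1/6)-weighted average: (5/6)·(17/5) + (1/6)·(29/10) = 199/60.

199/60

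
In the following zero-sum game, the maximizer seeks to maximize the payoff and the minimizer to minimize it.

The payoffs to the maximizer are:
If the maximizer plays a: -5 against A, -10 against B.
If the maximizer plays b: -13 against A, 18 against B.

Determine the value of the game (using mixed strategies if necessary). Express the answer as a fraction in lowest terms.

-55/9

Row minima are -10 and -13, so the maximizer's maximin is -10; column maxima are -5 and 18, so the minimizer's minimax is -5. These differ, so the equilibrium is in mixed strategies.
Let the maximizer play a with probability p. The minimizer is indifferent when −5p − 13(1−p) = −10p + 18(1−p), giving p = 31/36.
Let the minimizer play A with probability q. The maximizer is indifferent when −5q − 10(1−q) = −13q + 18(1−q), giving q = 7/9.
The value is -5·(7/9) + (-10)·(2/9) = -55/9.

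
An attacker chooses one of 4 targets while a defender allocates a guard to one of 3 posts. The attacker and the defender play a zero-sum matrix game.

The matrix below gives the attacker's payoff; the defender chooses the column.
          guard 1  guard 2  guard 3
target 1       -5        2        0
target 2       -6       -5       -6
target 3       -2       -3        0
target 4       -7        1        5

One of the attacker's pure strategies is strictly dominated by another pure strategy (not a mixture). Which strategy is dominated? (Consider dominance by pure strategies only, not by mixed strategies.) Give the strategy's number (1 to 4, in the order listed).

2

Compare target 2 with target 1: -5 > -6, 2 > -5, 0 > -6.
So target 1 strictly dominates target 2 for the attacker; target 2 is strictly dominated.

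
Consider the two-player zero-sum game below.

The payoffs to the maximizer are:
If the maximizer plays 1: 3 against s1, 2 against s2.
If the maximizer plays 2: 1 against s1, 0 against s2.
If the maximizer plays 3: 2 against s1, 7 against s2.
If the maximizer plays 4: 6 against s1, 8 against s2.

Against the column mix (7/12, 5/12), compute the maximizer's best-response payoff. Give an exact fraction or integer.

1: (3)·(7/12) + (2)·(5/12) = 31/12.
2: (1)·(7/12) + (0)·(5/12) = 7/12.
3: (2)·(7/12) + (7)·(5/12) = 49/12.
4: (6)·(7/12) + (8)·(5/12) = 41/6.
The best pure response is 4 with expected payoff 41/6.

41/6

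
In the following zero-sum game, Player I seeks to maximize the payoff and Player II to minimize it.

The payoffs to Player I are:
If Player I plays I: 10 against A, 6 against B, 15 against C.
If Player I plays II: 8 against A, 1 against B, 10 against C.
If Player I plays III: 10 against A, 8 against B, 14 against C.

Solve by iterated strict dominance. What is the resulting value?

Row II is strictly dominated by row I (10>8, 6>1, 15>10); eliminate II.
Column C is strictly dominated by A for Player II (10<15, 10<14); eliminate C.
Column A is strictly dominated by B for Player II (6<10, 8<10); eliminate A.
Row I is strictly dominated by row III (8>6); eliminate I.
Only (III, B) remains, with payoff 8.

8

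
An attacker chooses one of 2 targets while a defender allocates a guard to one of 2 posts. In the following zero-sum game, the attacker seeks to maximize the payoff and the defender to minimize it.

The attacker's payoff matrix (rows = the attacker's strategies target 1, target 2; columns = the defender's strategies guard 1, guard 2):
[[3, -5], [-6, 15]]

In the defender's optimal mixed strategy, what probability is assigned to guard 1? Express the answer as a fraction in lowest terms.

Row minima are -5 and -6, so the attacker's maximin is -5; column maxima are 3 and 15, so the defender's minimax is 3. These differ, so the equilibrium is in mixed strategies.
Let the defender play guard 1 with probability q. The attacker is indifferent when 3q − 5(1−q) = −6q + 15(1−q), giving q = 20/29.

20/29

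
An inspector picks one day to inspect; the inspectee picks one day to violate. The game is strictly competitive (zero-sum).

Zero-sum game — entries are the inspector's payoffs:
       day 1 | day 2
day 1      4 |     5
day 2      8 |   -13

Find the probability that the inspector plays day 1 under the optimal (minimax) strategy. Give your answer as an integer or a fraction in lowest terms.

21/22

Row minima are 4 and -13, so the inspector's maximin is 4; column maxima are 8 and 5, so the inspectee's minimax is 5. These differ, so the equilibrium is in mixed strategies.
Let the inspector play day 1 with probability p. The inspectee is indifferent when 4p + 8(1−p) = 5p − 13(1−p), giving p = 21/22.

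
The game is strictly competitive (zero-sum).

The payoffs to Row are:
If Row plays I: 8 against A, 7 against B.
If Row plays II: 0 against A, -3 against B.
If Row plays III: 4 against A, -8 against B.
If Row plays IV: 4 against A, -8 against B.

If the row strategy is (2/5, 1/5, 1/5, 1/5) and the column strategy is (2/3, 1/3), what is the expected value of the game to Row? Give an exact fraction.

43/15

Against (2/3, 1/3), each row's expected payoff is I: 23/3; II: -1; III: 0; IV: 0.
Taking the (2/5, 1/5, 1/5, 1/5)-weighted average: (2/5)·(23/3) + (1/5)·(-1) + (1/5)·(0) + (1/5)·(0) = 43/15.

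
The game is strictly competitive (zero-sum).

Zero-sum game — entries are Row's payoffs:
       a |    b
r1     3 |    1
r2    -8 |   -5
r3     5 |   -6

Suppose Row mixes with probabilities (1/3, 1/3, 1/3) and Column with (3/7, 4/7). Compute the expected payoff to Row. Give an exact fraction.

Against (3/7, 4/7), each row's expected payoff is r1: 13/7; r2: -44/7; r3: -9/7.
Taking the (1/3, 1/3, 1/3)-weighted average: (1/3)·(13/7) + (1/3)·(-44/7) + (1/3)·(-9/7) = -40/21.

-40/21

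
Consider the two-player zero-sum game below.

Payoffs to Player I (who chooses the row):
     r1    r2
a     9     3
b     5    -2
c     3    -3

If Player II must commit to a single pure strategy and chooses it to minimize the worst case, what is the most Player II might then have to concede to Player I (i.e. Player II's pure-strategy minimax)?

The worst case (largest entry) in each column is r1: 9, r2: 3.
The best (smallest) of these is 3.

3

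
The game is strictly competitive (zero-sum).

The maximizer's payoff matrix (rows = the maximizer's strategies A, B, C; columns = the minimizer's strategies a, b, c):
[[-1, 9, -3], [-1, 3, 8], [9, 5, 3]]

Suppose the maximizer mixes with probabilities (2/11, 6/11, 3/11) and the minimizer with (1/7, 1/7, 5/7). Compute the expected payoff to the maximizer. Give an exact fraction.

325/77

Against (1/7, 1/7, 5/7), each row's expected payoff is A: -1; B: 6; C: 29/7.
Taking the (2/11, 6/11, 3/11)-weighted average: (2/11)·(-1) + (6/11)·(6) + (3/11)·(29/7) = 325/77.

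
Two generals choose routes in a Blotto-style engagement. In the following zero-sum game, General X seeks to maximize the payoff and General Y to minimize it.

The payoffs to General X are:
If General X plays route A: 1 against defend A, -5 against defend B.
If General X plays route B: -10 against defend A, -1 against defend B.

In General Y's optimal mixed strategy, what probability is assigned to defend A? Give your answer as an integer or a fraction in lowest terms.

Row minima are -5 and -10, so General X's maximin is -5; column maxima are 1 and -1, so General Y's minimax is -1. These differ, so the equilibrium is in mixed strategies.
Let General Y play defend A with probability q. General X is indifferent when q − 5(1−q) = −10q − (1−q), giving q = 4/15.

4/15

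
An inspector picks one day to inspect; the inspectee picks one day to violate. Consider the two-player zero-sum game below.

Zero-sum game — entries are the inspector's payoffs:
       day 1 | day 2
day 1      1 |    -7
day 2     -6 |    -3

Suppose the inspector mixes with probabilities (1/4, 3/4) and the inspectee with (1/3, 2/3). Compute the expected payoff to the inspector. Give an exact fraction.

-49/12

Against (1/3, 2/3), each row's expected payoff is day 1: -13/3; day 2: -4.
Taking the (1/4, 3/4)-weighted average: (1/4)·(-13/3) + (3/4)·(-4) = -49/12.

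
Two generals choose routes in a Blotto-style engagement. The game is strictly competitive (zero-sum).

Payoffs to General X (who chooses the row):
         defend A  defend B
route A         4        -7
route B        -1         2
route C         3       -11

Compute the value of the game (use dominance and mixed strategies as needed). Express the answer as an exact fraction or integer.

Row route C is strictly dominated by row route A, so General X never plays it.
The remaining 2×2 game on (route A, route B) × (defend A, defend B) has no saddle point. Let General X play route A with probability p; indifference gives 4p − (1−p) = −7p + 2(1−p), so p = 3/14.
Similarly General Y's optimal q on defend A is 9/14, and the value is 4·(9/14) + (-7)·(5/14) = 1/14.

1/14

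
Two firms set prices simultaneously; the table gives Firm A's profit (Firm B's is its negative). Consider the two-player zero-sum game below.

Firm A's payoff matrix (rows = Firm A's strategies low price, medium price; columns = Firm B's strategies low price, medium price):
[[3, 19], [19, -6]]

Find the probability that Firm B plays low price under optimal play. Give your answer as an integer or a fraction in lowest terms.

Row minima are 3 and -6, so Firm A's maximin is 3; column maxima are 19 and 19, so Firm B's minimax is 19. These differ, so the equilibrium is in mixed strategies.
Let Firm B play low price with probability q. Firm A is indifferent when 3q + 19(1−q) = 19q − 6(1−q), giving q = 25/41.

25/41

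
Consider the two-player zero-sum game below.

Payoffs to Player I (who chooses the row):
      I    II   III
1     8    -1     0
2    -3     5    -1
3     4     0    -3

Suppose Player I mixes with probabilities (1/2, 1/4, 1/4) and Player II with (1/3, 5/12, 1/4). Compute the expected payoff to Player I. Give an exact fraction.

71/48

Against (1/3, 5/12, 1/4), each row's expected payoff is 1: 9/4; 2: 5/6; 3: 7/12.
Taking the (1/2, 1/4, 1/4)-weighted average: (1/2)·(9/4) + (1/4)·(5/6) + (1/4)·(7/12) = 71/48.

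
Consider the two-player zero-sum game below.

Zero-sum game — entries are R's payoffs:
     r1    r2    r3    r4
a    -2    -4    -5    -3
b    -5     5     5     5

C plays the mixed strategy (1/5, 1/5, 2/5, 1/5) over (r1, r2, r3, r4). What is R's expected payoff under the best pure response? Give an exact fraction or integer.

a: (-2)·(1/5) + (-4)·(1/5) + (-5)·(2/5) + (-3)·(1/5) = -19/5.
b: (-5)·(1/5) + (5)·(1/5) + (5)·(2/5) + (5)·(1/5) = 3.
The best pure response is b with expected payoff 3.

3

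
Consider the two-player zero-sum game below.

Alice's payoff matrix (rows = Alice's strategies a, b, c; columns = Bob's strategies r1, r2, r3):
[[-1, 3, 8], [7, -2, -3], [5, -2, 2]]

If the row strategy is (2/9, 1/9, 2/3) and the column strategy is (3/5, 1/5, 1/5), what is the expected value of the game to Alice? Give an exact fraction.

Against (3/5, 1/5, 1/5), each row's expected payoff is a: 8/5; b: 16/5; c: 3.
Taking the (2/9, 1/9, 2/3)-weighted average: (2/9)·(8/5) + (1/9)·(16/5) + (2/3)·(3) = 122/45.

122/45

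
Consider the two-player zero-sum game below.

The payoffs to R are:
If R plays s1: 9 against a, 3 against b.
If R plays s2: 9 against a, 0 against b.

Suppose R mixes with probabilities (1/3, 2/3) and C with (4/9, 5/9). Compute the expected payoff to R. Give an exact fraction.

41/9

Against (4/9, 5/9), each row's expected payoff is s1: 17/3; s2: 4.
Taking the (1/3, 2/3)-weighted average: (1/3)·(17/3) + (2/3)·(4) = 41/9.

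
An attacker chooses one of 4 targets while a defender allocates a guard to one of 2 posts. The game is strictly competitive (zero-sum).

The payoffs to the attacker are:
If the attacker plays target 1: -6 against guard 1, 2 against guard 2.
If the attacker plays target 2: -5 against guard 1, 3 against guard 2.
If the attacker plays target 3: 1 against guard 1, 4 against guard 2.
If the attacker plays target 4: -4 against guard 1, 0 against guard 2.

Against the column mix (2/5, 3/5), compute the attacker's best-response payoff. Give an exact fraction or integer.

14/5

target 1: (-6)·(2/5) + (2)·(3/5) = -6/5.
target 2: (-5)·(2/5) + (3)·(3/5) = -1/5.
target 3: (1)·(2/5) + (4)·(3/5) = 14/5.
target 4: (-4)·(2/5) + (0)·(3/5) = -8/5.
The best pure response is target 3 with expected payoff 14/5.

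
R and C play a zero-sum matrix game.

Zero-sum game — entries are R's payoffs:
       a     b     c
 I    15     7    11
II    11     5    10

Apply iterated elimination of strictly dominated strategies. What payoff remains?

7

Column c is strictly dominated by b for C (7<11, 5<10); eliminate c.
Row II is strictly dominated by row I (15>11, 7>5); eliminate II.
Column a is strictly dominated by b for C (7<15); eliminate a.
Only (I, b) remains, with payoff 7.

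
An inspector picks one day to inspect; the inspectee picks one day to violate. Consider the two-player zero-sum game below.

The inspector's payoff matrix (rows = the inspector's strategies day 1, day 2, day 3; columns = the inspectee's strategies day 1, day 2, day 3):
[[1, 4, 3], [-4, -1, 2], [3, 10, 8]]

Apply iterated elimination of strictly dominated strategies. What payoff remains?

3

Column day 2 is strictly dominated by day 1 for the inspectee (1<4, -4<-1, 3<10); eliminate day 2.
Row day 1 is strictly dominated by row day 3 (3>1, 8>3); eliminate day 1.
Row day 2 is strictly dominated by row day 3 (3>-4, 8>2); eliminate day 2.
Column day 3 is strictly dominated by day 1 for the inspectee (3<8); eliminate day 3.
Only (day 3, day 1) remains, with payoff 3.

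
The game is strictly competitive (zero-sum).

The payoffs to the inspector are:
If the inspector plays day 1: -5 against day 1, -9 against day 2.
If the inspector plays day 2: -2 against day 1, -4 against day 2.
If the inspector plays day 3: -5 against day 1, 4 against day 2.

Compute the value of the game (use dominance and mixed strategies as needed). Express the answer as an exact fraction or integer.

-28/11

Row day 1 is strictly dominated by row day 2, so the inspector never plays it.
The remaining 2×2 game on (day 2, day 3) × (day 1, day 2) has no saddle point. Let the inspector play day 2 with probability p; indifference gives −2p − 5(1−p) = −4p + 4(1−p), so p = 9/11.
Similarly the inspectee's optimal q on day 1 is 8/11, and the value is -2·(8/11) + (-4)·(3/11) = -28/11.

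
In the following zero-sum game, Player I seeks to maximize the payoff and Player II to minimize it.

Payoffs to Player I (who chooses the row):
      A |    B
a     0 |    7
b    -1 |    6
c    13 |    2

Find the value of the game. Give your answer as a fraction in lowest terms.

91/18

Row b is strictly dominated by row a, so Player I never plays it.
The remaining 2×2 game on (a, c) × (A, B) has no saddle point. Let Player I play a with probability p; indifference gives 13(1−p) = 7p + 2(1−p), so p = 11/18.
Similarly Player II's optimal q on A is 5/18, and the value is 0·(5/18) + (7)·(13/18) = 91/18.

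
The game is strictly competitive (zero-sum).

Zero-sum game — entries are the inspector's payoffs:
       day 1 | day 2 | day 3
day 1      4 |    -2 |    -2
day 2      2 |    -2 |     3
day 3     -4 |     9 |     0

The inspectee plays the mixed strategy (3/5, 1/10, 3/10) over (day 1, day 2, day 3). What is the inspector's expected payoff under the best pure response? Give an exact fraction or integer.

19/10

day 1: (4)·(3/5) + (-2)·(1/10) + (-2)·(3/10) = 8/5.
day 2: (2)·(3/5) + (-2)·(1/10) + (3)·(3/10) = 19/10.
day 3: (-4)·(3/5) + (9)·(1/10) + (0)·(3/10) = -3/2.
The best pure response is day 2 with expected payoff 19/10.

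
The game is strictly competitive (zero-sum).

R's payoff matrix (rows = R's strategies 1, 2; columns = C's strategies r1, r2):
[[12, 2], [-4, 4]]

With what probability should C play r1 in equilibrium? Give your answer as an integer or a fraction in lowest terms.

Row minima are 2 and -4, so R's maximin is 2; column maxima are 12 and 4, so C's minimax is 4. These differ, so the equilibrium is in mixed strategies.
Let C play r1 with probability q. R is indifferent when 12q + 2(1−q) = −4q + 4(1−q), giving q = 1/9.

1/9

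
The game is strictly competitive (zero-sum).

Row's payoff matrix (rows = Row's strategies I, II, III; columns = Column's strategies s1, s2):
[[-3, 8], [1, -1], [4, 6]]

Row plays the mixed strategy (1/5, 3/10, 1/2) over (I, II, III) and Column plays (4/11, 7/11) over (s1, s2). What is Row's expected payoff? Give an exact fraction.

Against (4/11, 7/11), each row's expected payoff is I: 4; II: -3/11; III: 58/11.
Taking the (1/5, 3/10, 1/2)-weighted average: (1/5)·(4) + (3/10)·(-3/11) + (1/2)·(58/11) = 369/110.

369/110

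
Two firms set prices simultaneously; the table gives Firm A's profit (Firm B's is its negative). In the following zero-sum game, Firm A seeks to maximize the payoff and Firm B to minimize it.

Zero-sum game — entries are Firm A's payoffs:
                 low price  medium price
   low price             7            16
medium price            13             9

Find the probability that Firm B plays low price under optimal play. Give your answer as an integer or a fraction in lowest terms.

Row minima are 7 and 9, so Firm A's maximin is 9; column maxima are 13 and 16, so Firm B's minimax is 13. These differ, so the equilibrium is in mixed strategies.
Let Firm B play low price with probability q. Firm A is indifferent when 7q + 16(1−q) = 13q + 9(1−q), giving q = 7/13.

7/13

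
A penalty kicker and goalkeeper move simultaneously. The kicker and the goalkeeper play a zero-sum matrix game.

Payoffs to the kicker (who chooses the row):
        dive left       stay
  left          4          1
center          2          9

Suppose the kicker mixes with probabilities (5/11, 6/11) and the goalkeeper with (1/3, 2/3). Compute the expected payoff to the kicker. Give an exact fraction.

Against (1/3, 2/3), each row's expected payoff is left: 2; center: 20/3.
Taking the (5/11, 6/11)-weighted average: (5/11)·(2) + (6/11)·(20/3) = 50/11.

50/11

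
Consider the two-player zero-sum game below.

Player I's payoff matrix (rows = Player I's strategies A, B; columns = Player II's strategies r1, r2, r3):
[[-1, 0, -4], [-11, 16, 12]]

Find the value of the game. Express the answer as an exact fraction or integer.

Column r2 is strictly dominated by r3 for Player II (it gives Player I more in every row).
The remaining 2×2 game on (A, B) × (r1, r3) has no saddle point. Let Player I play A with probability p; indifference gives −p − 11(1−p) = −4p + 12(1−p), so p = 23/26.
Similarly Player II's optimal q on r1 is 8/13, and the value is -1·(8/13) + (-4)·(5/13) = -28/13.

-28/13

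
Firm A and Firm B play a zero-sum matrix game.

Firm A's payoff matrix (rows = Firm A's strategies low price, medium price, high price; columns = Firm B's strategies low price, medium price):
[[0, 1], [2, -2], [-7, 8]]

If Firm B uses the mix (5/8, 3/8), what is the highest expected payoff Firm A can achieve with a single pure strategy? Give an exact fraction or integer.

1/2

low price: (0)·(5/8) + (1)·(3/8) = 3/8.
medium price: (2)·(5/8) + (-2)·(3/8) = 1/2.
high price: (-7)·(5/8) + (8)·(3/8) = -11/8.
The best pure response is medium price with expected payoff 1/2.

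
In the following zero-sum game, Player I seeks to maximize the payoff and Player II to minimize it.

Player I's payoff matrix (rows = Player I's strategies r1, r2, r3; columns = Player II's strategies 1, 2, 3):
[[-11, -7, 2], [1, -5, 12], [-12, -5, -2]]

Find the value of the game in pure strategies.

-5

Row minima: -11, -5, -12 → Player I's maximin is -5.
Column maxima: 1, -5, 12 → Player II's minimax is -5.
They coincide at (r2, 2), so the value is -5.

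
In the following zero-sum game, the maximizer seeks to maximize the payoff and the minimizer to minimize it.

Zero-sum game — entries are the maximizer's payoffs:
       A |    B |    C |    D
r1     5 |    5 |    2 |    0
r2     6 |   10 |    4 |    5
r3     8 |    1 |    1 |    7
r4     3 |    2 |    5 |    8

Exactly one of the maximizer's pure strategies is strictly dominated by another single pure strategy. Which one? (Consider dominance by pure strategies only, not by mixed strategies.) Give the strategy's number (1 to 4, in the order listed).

1

Compare r1 with r2: 6 > 5, 10 > 5, 4 > 2, 5 > 0.
So r2 strictly dominates r1 for the maximizer; r1 is strictly dominated.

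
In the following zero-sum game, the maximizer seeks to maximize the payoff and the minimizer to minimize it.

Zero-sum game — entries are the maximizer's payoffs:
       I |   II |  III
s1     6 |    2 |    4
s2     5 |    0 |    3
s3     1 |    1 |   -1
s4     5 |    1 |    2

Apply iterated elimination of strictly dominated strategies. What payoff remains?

Column I is strictly dominated by III for the minimizer (4<6, 3<5, -1<1, 2<5); eliminate I.
Row s2 is strictly dominated by row s1 (2>0, 4>3); eliminate s2.
Row s3 is strictly dominated by row s1 (2>1, 4>-1); eliminate s3.
Column III is strictly dominated by II for the minimizer (2<4, 1<2); eliminate III.
Row s4 is strictly dominated by row s1 (2>1); eliminate s4.
Only (s1, II) remains, with payoff 2.

2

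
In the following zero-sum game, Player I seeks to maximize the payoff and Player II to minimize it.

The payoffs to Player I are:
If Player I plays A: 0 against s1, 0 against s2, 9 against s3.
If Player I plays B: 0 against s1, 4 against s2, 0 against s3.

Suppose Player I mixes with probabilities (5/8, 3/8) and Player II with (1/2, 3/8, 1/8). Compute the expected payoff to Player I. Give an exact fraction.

81/64

Against (1/2, 3/8, 1/8), each row's expected payoff is A: 9/8; B: 3/2.
Taking the (5/8, 3/8)-weighted average: (5/8)·(9/8) + (3/8)·(3/2) = 81/64.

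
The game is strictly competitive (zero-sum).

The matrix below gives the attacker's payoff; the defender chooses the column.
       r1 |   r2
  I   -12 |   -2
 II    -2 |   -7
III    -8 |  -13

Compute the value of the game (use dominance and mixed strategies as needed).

-16/3

Row III is strictly dominated by row II, so the attacker never plays it.
The remaining 2×2 game on (I, II) × (r1, r2) has no saddle point. Let the attacker play I with probability p; indifference gives −12p − 2(1−p) = −2p − 7(1−p), so p = 1/3.
Similarly the defender's optimal q on r1 is 1/3, and the value is -12·(1/3) + (-2)·(2/3) = -16/3.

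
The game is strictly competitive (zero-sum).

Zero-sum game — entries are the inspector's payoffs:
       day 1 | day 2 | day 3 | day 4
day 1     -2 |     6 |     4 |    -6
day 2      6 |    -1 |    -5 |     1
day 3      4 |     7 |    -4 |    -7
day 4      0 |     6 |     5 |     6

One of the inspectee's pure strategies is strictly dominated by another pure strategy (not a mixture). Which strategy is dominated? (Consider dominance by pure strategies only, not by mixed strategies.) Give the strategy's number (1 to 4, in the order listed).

2

The inspectee prefers columns that give the inspector less. Compare day 2 with day 3: 4 < 6, -5 < -1, -4 < 7, 5 < 6.
So day 3 strictly dominates day 2 for the inspectee; day 2 is strictly dominated.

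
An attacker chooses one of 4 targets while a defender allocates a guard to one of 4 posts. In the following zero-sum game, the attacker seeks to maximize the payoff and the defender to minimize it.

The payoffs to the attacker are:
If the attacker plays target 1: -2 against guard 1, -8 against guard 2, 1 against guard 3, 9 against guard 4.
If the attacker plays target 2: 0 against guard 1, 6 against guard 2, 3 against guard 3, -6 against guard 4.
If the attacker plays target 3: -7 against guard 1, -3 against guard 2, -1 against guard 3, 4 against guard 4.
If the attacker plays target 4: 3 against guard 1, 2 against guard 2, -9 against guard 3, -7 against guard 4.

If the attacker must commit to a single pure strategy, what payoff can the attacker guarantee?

The worst-case payoff for each row is target 1: -8, target 2: -6, target 3: -7, target 4: -9.
The best of these is -6.

-6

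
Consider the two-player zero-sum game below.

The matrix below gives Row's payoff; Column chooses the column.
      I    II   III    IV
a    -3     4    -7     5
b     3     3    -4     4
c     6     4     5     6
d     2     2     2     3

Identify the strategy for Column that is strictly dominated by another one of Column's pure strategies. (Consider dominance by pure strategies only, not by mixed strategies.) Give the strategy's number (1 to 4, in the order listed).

4

Column prefers columns that give Row less. Compare IV with II: 4 < 5, 3 < 4, 4 < 6, 2 < 3.
So II strictly dominates IV for Column; IV is strictly dominated.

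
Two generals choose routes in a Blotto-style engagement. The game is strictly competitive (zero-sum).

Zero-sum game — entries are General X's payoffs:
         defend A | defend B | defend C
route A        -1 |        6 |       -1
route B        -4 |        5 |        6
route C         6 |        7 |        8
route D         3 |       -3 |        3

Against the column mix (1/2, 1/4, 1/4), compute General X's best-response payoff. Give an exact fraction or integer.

route A: (-1)·(1/2) + (6)·(1/4) + (-1)·(1/4) = 3/4.
route B: (-4)·(1/2) + (5)·(1/4) + (6)·(1/4) = 3/4.
route C: (6)·(1/2) + (7)·(1/4) + (8)·(1/4) = 27/4.
route D: (3)·(1/2) + (-3)·(1/4) + (3)·(1/4) = 3/2.
The best pure response is route C with expected payoff 27/4.

27/4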